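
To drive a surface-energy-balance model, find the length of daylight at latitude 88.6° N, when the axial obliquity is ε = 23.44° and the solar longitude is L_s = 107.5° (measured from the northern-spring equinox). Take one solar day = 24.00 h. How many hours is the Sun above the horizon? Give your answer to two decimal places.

24.00 h

Solar declination: sin δ = sin ε · sin L_s = sin 23.44° × sin 107.5° = 0.37938, so δ = +22.295°.
Sunrise equation: cos h₀ = −tan ϕ · tan δ = -16.7774 ≤ −1, so the Sun never sets (polar day) and h₀ = π.
Daylight = 2h₀/(2π) × 24.00 h = (3.1416/π) × 24.00 = 24.00 h.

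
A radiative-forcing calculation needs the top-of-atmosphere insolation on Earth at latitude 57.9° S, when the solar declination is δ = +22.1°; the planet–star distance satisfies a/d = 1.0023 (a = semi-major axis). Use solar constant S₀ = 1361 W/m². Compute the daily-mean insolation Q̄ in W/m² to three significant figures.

Q̄ ≈ 43.1 W/m²

cos H₀ = −tan(-57.9°) tan(+22.100°) = 0.6473, H₀ = 0.8667 rad.
Bracket: H₀ sin φ sin δ + cos φ cos δ sin H₀ = 0.8667×-0.84712×0.37622 + 0.53140×0.92653×0.76223 = -0.276220 + 0.375290 = 0.099070.
Inverse-square distance factor (a/d)² = 1.0023² = 1.004605.
Q̄ = (S₀/π) × 1.004605 × [bracket] = (1361/π) × 1.004605 × 0.099070 = 43.12 W/m².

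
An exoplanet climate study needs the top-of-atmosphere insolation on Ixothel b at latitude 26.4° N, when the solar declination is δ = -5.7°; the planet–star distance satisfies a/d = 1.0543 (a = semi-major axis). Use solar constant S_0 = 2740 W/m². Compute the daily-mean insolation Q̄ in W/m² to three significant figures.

Q̄ ≈ 798 W/m²

cos h₀ = −tan(+26.4°) tan(-5.700°) = 0.0495, h₀ = 1.5212 rad.
Bracket: h₀ sin ϕ sin δ + cos ϕ cos δ sin h₀ = 1.5212×0.44464×-0.09932 + 0.89571×0.99506×0.99877 = -0.067179 + 0.890189 = 0.823010.
Inverse-square distance factor (a/d)² = 1.0543² = 1.111548.
Q̄ = (S_0/π) × 1.111548 × [bracket] = (2740/π) × 1.111548 × 0.823010 = 797.9 W/m².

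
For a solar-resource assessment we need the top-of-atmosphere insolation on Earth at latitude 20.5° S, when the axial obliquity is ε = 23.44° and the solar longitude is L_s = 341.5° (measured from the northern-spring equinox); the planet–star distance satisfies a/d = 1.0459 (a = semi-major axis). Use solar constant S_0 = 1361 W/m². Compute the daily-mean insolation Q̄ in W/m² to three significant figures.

Solar declination: sin δ = sin ε · sin L_s = sin 23.44° × sin 341.5° = -0.12622, so δ = -7.251°.
cos h₀ = −tan(-20.5°) tan(-7.251°) = -0.0476, h₀ = 1.6184 rad.
Bracket: h₀ sin ϕ sin δ + cos ϕ cos δ sin h₀ = 1.6184×-0.35021×-0.12622 + 0.93667×0.99200×0.99887 = 0.071539 + 0.928127 = 0.999666.
Inverse-square distance factor (a/d)² = 1.0459² = 1.093907.
Q̄ = (S_0/π) × 1.093907 × [bracket] = (1361/π) × 1.093907 × 0.999666 = 473.7 W/m².

Q̄ ≈ 474 W/m²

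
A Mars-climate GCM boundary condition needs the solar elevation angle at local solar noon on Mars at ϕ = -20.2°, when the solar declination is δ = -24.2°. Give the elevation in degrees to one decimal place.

At local noon the hour angle is zero, so the zenith angle equals |ϕ − δ| = |-20.2° − (-24.200°)| = 4.000°.
Elevation = 90° − 4.000° = 86.0°.

86.0°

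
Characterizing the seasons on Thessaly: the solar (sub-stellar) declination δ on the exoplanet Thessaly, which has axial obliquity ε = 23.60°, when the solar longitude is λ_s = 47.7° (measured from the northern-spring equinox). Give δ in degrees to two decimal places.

δ = +17.22°

sin δ = sin ε · sin λ_s = sin 23.60° × sin 47.7° = 0.296111.
δ = arcsin(0.296111) = +17.22°.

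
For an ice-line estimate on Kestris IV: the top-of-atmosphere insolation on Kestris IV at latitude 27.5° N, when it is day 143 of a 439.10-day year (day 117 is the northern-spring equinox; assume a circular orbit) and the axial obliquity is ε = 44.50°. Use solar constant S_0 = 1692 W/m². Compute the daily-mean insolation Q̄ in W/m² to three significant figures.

Solar longitude: L_s = 360° × (143 − 117)/439.10 = 21.316°.
sin δ = sin 44.50° × sin 21.316° = 0.25479, so δ = +14.761°.
cos h₀ = −tan(+27.5°) tan(+14.761°) = -0.1372, h₀ = 1.7084 rad.
Bracket: h₀ sin ϕ sin δ + cos ϕ cos δ sin h₀ = 1.7084×0.46175×0.25479 + 0.88701×0.96700×0.99055 = 0.200992 + 0.849633 = 1.050625.
Q̄ = (S_0/π) × [bracket] = (1692/π) × 1.050625 = 565.8 W/m².

Q̄ ≈ 566 W/m²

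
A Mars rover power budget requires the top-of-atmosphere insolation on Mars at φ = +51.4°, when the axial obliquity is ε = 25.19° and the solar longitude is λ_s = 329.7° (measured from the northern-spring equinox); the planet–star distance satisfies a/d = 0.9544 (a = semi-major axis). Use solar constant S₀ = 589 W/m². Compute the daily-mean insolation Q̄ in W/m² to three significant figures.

Q̄ ≈ 63.0 W/m²

Solar declination: sin δ = sin ε · sin λ_s = sin 25.19° × sin 329.7° = -0.21474, so δ = -12.400°.
cos H₀ = −tan(+51.4°) tan(-12.400°) = 0.2754, H₀ = 1.2918 rad.
Bracket: H₀ sin φ sin δ + cos φ cos δ sin H₀ = 1.2918×0.78152×-0.21474 + 0.62388×0.97667×0.96132 = -0.216795 + 0.585756 = 0.368961.
Inverse-square distance factor (a/d)² = 0.9544² = 0.910879.
Q̄ = (S₀/π) × 0.910879 × [bracket] = (589/π) × 0.910879 × 0.368961 = 63.01 W/m².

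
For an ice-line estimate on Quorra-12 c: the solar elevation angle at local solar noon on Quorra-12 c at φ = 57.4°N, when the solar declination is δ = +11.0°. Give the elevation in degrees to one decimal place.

43.6°

At local noon the hour angle is zero, so the zenith angle equals |φ − δ| = |+57.4° − (+11.000°)| = 46.400°.
Elevation = 90° − 46.400° = 43.6°.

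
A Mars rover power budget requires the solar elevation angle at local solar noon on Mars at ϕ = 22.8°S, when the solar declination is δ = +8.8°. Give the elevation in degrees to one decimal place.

58.4°

At local noon the hour angle is zero, so the zenith angle equals |ϕ − δ| = |-22.8° − (+8.800°)| = 31.600°.
Elevation = 90° − 31.600° = 58.4°.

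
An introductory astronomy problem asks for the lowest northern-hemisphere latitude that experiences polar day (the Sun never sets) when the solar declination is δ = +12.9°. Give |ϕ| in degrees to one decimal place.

Polar day requires cos h₀ = −tan ϕ tan δ ≤ −1, i.e. tan ϕ tan δ ≥ 1.
The boundary is |tan ϕ| · |tan δ| = 1, so |ϕ| = 90° − |δ| = 90° − 12.9° = 77.1° in the northern hemisphere.

|ϕ| = 77.1°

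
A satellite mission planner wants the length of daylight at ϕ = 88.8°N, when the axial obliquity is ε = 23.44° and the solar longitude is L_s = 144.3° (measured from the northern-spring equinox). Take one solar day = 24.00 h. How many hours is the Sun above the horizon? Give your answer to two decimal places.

Solar declination: sin δ = sin ε · sin L_s = sin 23.44° × sin 144.3° = 0.23213, so δ = +13.422°.
Sunrise equation: cos h₀ = −tan ϕ · tan δ = -11.3928 ≤ −1, so the Sun never sets (polar day) and h₀ = π.
Daylight = 2h₀/(2π) × 24.00 h = (3.1416/π) × 24.00 = 24.00 h.

24.00 h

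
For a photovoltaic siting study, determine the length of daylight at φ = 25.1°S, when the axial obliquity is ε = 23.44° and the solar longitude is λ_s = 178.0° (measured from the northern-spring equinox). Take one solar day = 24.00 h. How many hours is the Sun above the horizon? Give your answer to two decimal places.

11.95 h

Solar declination: sin δ = sin ε · sin λ_s = sin 23.44° × sin 178.0° = 0.01388, so δ = +0.795°.
cos H₀ = −tan φ · tan δ = −tan(-25.1°) × tan(+0.795°) = 0.0065, so H₀ = 1.5643 rad = 89.63°.
Daylight = 2H₀/(2π) × 24.00 h = (1.5643/π) × 24.00 = 11.95 h.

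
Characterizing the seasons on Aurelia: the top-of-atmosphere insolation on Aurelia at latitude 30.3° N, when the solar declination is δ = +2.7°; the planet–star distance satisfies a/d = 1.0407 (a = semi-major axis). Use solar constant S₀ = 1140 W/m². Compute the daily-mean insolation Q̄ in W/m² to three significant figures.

Q̄ ≈ 354 W/m²

cos H₀ = −tan(+30.3°) tan(+2.700°) = -0.0276, H₀ = 1.5984 rad.
Bracket: H₀ sin φ sin δ + cos φ cos δ sin H₀ = 1.5984×0.50453×0.04711 + 0.86340×0.99889×0.99962 = 0.037991 + 0.862114 = 0.900105.
Inverse-square distance factor (a/d)² = 1.0407² = 1.083056.
Q̄ = (S₀/π) × 1.083056 × [bracket] = (1140/π) × 1.083056 × 0.900105 = 353.8 W/m².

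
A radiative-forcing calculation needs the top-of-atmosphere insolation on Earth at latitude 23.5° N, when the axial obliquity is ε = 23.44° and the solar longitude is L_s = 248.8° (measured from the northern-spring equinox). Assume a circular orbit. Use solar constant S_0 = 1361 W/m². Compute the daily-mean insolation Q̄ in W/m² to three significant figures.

Q̄ ≈ 274 W/m²

Solar declination: sin δ = sin ε · sin L_s = sin 23.44° × sin 248.8° = -0.37087, so δ = -21.769°.
cos h₀ = −tan(+23.5°) tan(-21.769°) = 0.1736, h₀ = 1.3963 rad.
Bracket: h₀ sin ϕ sin δ + cos ϕ cos δ sin h₀ = 1.3963×0.39875×-0.37087 + 0.91706×0.92869×0.98481 = -0.206491 + 0.838728 = 0.632237.
Q̄ = (S_0/π) × [bracket] = (1361/π) × 0.632237 = 273.9 W/m².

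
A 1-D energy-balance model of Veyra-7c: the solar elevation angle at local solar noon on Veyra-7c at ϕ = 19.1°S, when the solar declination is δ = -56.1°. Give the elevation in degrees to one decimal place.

At local noon the hour angle is zero, so the zenith angle equals |ϕ − δ| = |-19.1° − (-56.100°)| = 37.000°.
Elevation = 90° − 37.000° = 53.0°.

53.0°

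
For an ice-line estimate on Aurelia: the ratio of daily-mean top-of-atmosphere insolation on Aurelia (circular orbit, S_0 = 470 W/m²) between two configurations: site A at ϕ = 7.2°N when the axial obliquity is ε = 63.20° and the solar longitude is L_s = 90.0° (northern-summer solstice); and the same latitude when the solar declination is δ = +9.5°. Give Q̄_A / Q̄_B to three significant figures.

— Configuration A (ϕ=+7.2°):
Solar declination: sin δ = sin ε · sin L_s = sin 63.20° × sin 90.0° = 0.89259, so δ = +63.200°.
cos h₀ = −tan(+7.2°) tan(+63.200°) = -0.2501, h₀ = 1.8236 rad.
Bracket: h₀ sin ϕ sin δ + cos ϕ cos δ sin h₀ = 1.8236×0.12533×0.89259 + 0.99211×0.45088×0.96822 = 0.204003 + 0.433107 = 0.637110.
Q̄ = (S_0/π) × [bracket] = (470/π) × 0.637110 = 95.315 W/m².
— Configuration B (ϕ=+7.2°):
cos h₀ = −tan(+7.2°) tan(+9.500°) = -0.0211, h₀ = 1.5919 rad.
Bracket: h₀ sin ϕ sin δ + cos ϕ cos δ sin h₀ = 1.5919×0.12533×0.16505 + 0.99211×0.98629×0.99978 = 0.032930 + 0.978293 = 1.011223.
Q̄ = (S_0/π) × [bracket] = (470/π) × 1.011223 = 151.28 W/m².
Ratio Q̄_A / Q̄_B = 95.315 / 151.28 = 0.6301.

Q̄_A / Q̄_B ≈ 0.630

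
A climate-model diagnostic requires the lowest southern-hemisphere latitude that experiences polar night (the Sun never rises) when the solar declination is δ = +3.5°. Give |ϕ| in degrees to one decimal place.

Polar night requires cos h₀ = −tan ϕ tan δ ≥ 1, i.e. tan ϕ tan δ ≤ −1.
The boundary is |tan ϕ| · |tan δ| = 1, so |ϕ| = 90° − |δ| = 90° − 3.5° = 86.5° in the southern hemisphere.

|ϕ| = 86.5°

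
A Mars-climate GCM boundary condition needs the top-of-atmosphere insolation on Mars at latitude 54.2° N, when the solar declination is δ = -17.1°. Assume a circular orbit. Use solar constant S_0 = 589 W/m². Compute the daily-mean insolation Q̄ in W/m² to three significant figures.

Q̄ ≈ 44.3 W/m²

cos h₀ = −tan(+54.2°) tan(-17.100°) = 0.4266, h₀ = 1.1301 rad.
Bracket: h₀ sin ϕ sin δ + cos ϕ cos δ sin h₀ = 1.1301×0.81106×-0.29404 + 0.58496×0.95579×0.90446 = -0.269511 + 0.505683 = 0.236172.
Q̄ = (S_0/π) × [bracket] = (589/π) × 0.236172 = 44.28 W/m².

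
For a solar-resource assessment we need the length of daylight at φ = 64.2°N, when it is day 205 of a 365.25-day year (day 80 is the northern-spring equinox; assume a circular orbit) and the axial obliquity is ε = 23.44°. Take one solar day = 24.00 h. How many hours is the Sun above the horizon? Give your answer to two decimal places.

Solar longitude: λ_s = 360° × (205 − 80)/365.25 = 123.203°.
sin δ = sin 23.44° × sin 123.203° = 0.33284, so δ = +19.441°.
cos H₀ = −tan φ · tan δ = −tan(+64.2°) × tan(+19.441°) = -0.7301, so H₀ = 2.3893 rad = 136.90°.
Daylight = 2H₀/(2π) × 24.00 h = (2.3893/π) × 24.00 = 18.25 h.

18.25 h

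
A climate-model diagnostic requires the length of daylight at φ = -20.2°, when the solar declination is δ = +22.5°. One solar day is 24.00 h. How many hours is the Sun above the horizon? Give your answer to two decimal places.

10.83 h

cos H₀ = −tan φ · tan δ = −tan(-20.2°) × tan(+22.500°) = 0.1524, so H₀ = 1.4178 rad = 81.23°.
Daylight = 2H₀/(2π) × 24.00 h = (1.4178/π) × 24.00 = 10.83 h.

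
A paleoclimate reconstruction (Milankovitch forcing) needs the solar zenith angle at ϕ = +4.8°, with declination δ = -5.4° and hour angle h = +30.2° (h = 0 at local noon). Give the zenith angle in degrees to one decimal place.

cos θ_z = sin ϕ sin δ + cos ϕ cos δ cos h = -0.007875 + 0.857421 = 0.849546.
θ_z = arccos(0.849546) = 31.8°.

θ_z = 31.8°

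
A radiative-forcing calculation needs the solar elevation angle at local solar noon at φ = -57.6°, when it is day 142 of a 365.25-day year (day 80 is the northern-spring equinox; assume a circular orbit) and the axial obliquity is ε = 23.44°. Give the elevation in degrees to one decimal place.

12.0°

Solar longitude: λ_s = 360° × (142 − 80)/365.25 = 61.109°.
sin δ = sin 23.44° × sin 61.109° = 0.34828, so δ = +20.382°.
At local noon the hour angle is zero, so the zenith angle equals |φ − δ| = |-57.6° − (+20.382°)| = 77.982°.
Elevation = 90° − 77.982° = 12.0°.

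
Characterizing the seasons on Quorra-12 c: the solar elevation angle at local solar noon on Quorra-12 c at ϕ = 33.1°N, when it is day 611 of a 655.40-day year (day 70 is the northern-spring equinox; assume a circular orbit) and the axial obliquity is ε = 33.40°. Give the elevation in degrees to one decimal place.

27.6°

Solar longitude: L_s = 360° × (611 − 70)/655.40 = 297.162°.
sin δ = sin 33.40° × sin 297.162° = -0.48977, so δ = -29.326°.
At local noon the hour angle is zero, so the zenith angle equals |ϕ − δ| = |+33.1° − (-29.326°)| = 62.426°.
Elevation = 90° − 62.426° = 27.6°.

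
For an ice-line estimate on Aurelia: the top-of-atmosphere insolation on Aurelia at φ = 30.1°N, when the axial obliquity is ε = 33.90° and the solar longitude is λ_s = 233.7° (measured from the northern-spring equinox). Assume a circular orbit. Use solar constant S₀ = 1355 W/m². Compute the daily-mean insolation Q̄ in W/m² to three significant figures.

Q̄ ≈ 195 W/m²

Solar declination: sin δ = sin ε · sin λ_s = sin 33.90° × sin 233.7° = -0.44950, so δ = -26.712°.
cos H₀ = −tan(+30.1°) tan(-26.712°) = 0.2917, H₀ = 1.2748 rad.
Bracket: H₀ sin φ sin δ + cos φ cos δ sin H₀ = 1.2748×0.50151×-0.44950 + 0.86515×0.89328×0.95651 = -0.287377 + 0.739211 = 0.451834.
Q̄ = (S₀/π) × [bracket] = (1355/π) × 0.451834 = 194.9 W/m².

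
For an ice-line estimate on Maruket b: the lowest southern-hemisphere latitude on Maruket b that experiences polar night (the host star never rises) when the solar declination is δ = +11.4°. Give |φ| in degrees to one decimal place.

|φ| = 78.6°

Polar night requires cos H₀ = −tan φ tan δ ≥ 1, i.e. tan φ tan δ ≤ −1.
The boundary is |tan φ| · |tan δ| = 1, so |φ| = 90° − |δ| = 90° − 11.4° = 78.6° in the southern hemisphere.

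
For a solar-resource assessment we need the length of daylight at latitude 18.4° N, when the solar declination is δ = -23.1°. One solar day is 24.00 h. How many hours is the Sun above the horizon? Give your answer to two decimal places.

10.91 h

cos h₀ = −tan ϕ · tan δ = −tan(+18.4°) × tan(-23.100°) = 0.1419, so h₀ = 1.4284 rad = 81.84°.
Daylight = 2h₀/(2π) × 24.00 h = (1.4284/π) × 24.00 = 10.91 h.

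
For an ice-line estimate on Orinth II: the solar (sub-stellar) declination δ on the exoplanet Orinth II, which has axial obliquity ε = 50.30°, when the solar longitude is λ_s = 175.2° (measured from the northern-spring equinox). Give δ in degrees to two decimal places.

sin δ = sin ε · sin λ_s = sin 50.30° × sin 175.2° = 0.064382.
δ = arcsin(0.064382) = +3.69°.

δ = +3.69°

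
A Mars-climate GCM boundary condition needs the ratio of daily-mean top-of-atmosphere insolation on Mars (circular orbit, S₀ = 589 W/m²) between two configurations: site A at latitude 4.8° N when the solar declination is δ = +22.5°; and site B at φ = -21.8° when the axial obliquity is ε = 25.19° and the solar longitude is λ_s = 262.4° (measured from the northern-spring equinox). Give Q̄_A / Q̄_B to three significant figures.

Q̄_A / Q̄_B ≈ 0.881

— Configuration A (φ=+4.8°):
cos H₀ = −tan(+4.8°) tan(+22.500°) = -0.0348, H₀ = 1.6056 rad.
Bracket: H₀ sin φ sin δ + cos φ cos δ sin H₀ = 1.6056×0.08368×0.38268 + 0.99649×0.92388×0.99939 = 0.051416 + 0.920076 = 0.971492.
Q̄ = (S₀/π) × [bracket] = (589/π) × 0.971492 = 182.14 W/m².
— Configuration B (φ=-21.8°):
Solar declination: sin δ = sin ε · sin λ_s = sin 25.19° × sin 262.4° = -0.42188, so δ = -24.953°.
cos H₀ = −tan(-21.8°) tan(-24.953°) = -0.1861, H₀ = 1.7580 rad.
Bracket: H₀ sin φ sin δ + cos φ cos δ sin H₀ = 1.7580×-0.37137×-0.42188 + 0.92849×0.90665×0.98253 = 0.275432 + 0.827109 = 1.102541.
Q̄ = (S₀/π) × [bracket] = (589/π) × 1.102541 = 206.71 W/m².
Ratio Q̄_A / Q̄_B = 182.14 / 206.71 = 0.8811.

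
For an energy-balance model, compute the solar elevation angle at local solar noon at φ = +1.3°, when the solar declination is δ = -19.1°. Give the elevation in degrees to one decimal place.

At local noon the hour angle is zero, so the zenith angle equals |φ − δ| = |+1.3° − (-19.100°)| = 20.400°.
Elevation = 90° − 20.400° = 69.6°.

69.6°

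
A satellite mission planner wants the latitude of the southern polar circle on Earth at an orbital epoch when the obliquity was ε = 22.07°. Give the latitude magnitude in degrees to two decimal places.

67.93°

The polar circle is the lowest latitude that experiences at least one full rotation of continuous darkness at the northern-summer solstice; it lies at |ϕ| = 90° − ε = 90° − 22.07° = 67.93°.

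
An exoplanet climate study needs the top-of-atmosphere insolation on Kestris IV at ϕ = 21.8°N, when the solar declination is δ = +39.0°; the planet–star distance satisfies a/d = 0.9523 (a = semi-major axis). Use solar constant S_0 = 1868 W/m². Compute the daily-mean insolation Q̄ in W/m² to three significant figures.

cos h₀ = −tan(+21.8°) tan(+39.000°) = -0.3239, h₀ = 1.9006 rad.
Bracket: h₀ sin ϕ sin δ + cos ϕ cos δ sin h₀ = 1.9006×0.37137×0.62932 + 0.92849×0.77715×0.94609 = 0.444190 + 0.682676 = 1.126866.
Inverse-square distance factor (a/d)² = 0.9523² = 0.906875.
Q̄ = (S_0/π) × 0.906875 × [bracket] = (1868/π) × 0.906875 × 1.126866 = 607.6 W/m².

Q̄ ≈ 608 W/m²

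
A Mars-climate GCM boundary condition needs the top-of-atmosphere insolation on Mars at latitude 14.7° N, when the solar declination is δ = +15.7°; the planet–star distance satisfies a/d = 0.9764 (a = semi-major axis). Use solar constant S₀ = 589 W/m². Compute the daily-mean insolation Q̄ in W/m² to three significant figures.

Q̄ ≈ 186 W/m²

cos H₀ = −tan(+14.7°) tan(+15.700°) = -0.0737, H₀ = 1.6446 rad.
Bracket: H₀ sin φ sin δ + cos φ cos δ sin H₀ = 1.6446×0.25376×0.27060 + 0.96727×0.96269×0.99728 = 0.112930 + 0.928648 = 1.041578.
Inverse-square distance factor (a/d)² = 0.9764² = 0.953357.
Q̄ = (S₀/π) × 0.953357 × [bracket] = (589/π) × 0.953357 × 1.041578 = 186.2 W/m².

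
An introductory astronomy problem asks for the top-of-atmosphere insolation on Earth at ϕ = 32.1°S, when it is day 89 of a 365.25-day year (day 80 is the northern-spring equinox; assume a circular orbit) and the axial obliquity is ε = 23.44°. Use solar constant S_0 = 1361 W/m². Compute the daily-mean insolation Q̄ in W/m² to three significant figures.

Q̄ ≈ 344 W/m²

Solar longitude: L_s = 360° × (89 − 80)/365.25 = 8.871°.
sin δ = sin 23.44° × sin 8.871° = 0.06134, so δ = +3.517°.
cos h₀ = −tan(-32.1°) tan(+3.517°) = 0.0386, h₀ = 1.5322 rad.
Bracket: h₀ sin ϕ sin δ + cos ϕ cos δ sin h₀ = 1.5322×-0.53140×0.06134 + 0.84712×0.99812×0.99926 = -0.049944 + 0.844902 = 0.794958.
Q̄ = (S_0/π) × [bracket] = (1361/π) × 0.794958 = 344.4 W/m².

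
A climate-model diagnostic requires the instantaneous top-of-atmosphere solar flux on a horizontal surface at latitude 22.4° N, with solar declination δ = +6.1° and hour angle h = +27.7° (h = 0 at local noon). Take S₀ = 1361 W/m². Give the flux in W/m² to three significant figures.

1.16e+03 W/m²

cos θ_z = sin φ sin δ + cos φ cos δ cos h = 0.040494 + 0.813952 = 0.854446.
Flux = S₀ · cos θ_z = 1361 × 0.854446 = 1163 W/m².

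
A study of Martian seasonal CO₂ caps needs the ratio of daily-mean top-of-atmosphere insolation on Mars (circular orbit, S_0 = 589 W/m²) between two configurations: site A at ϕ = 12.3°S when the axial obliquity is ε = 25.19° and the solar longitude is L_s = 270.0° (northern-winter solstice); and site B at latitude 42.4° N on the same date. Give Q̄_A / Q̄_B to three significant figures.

Q̄_A / Q̄_B ≈ 3.68

— Configuration A (ϕ=-12.3°):
Solar declination: sin δ = sin ε · sin L_s = sin 25.19° × sin 270.0° = -0.42562, so δ = -25.190°.
cos h₀ = −tan(-12.3°) tan(-25.190°) = -0.1026, h₀ = 1.6735 rad.
Bracket: h₀ sin ϕ sin δ + cos ϕ cos δ sin h₀ = 1.6735×-0.21303×-0.42562 + 0.97705×0.90490×0.99473 = 0.151736 + 0.879473 = 1.031209.
Q̄ = (S_0/π) × [bracket] = (589/π) × 1.031209 = 193.34 W/m².
— Configuration B (ϕ=+42.4°):
cos h₀ = −tan(+42.4°) tan(-25.190°) = 0.4295, h₀ = 1.1269 rad.
Bracket: h₀ sin ϕ sin δ + cos ϕ cos δ sin h₀ = 1.1269×0.67430×-0.42562 + 0.73846×0.90490×0.90307 = -0.323415 + 0.603461 = 0.280046.
Q̄ = (S_0/π) × [bracket] = (589/π) × 0.280046 = 52.504 W/m².
Ratio Q̄_A / Q̄_B = 193.34 / 52.504 = 3.682.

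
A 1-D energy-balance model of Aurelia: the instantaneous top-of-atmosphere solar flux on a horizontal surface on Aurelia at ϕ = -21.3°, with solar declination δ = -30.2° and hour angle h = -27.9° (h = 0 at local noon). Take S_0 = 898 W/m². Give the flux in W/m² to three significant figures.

803 W/m²

cos θ_z = sin ϕ sin δ + cos ϕ cos δ cos h = 0.182723 + 0.711641 = 0.894364.
Flux = S_0 · cos θ_z = 898 × 0.894364 = 803.1 W/m².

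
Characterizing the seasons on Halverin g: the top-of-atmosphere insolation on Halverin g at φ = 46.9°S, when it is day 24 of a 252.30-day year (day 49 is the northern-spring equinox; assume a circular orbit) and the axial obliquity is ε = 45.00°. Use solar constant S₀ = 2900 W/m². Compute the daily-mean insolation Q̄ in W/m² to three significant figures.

Solar longitude: λ_s = 360° × (24 − 49)/252.30 = -35.672°, i.e. -35.672° + 360° = 324.328°.
sin δ = sin 45.00° × sin 324.328° = -0.41234, so δ = -24.352°.
cos H₀ = −tan(-46.9°) tan(-24.352°) = -0.4837, H₀ = 2.0756 rad.
Bracket: H₀ sin φ sin δ + cos φ cos δ sin H₀ = 2.0756×-0.73016×-0.41234 + 0.68327×0.91103×0.87525 = 0.624910 + 0.544825 = 1.169735.
Q̄ = (S₀/π) × [bracket] = (2900/π) × 1.169735 = 1080 W/m².

Q̄ ≈ 1.08e+03 W/m²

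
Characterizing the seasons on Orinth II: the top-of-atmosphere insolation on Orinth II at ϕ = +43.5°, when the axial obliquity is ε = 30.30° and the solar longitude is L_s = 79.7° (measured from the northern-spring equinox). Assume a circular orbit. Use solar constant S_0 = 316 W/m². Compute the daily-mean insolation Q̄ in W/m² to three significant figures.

Q̄ ≈ 127 W/m²

Solar declination: sin δ = sin ε · sin L_s = sin 30.30° × sin 79.7° = 0.49640, so δ = +29.762°.
cos h₀ = −tan(+43.5°) tan(+29.762°) = -0.5426, h₀ = 2.1444 rad.
Bracket: h₀ sin ϕ sin δ + cos ϕ cos δ sin h₀ = 2.1444×0.68835×0.49640 + 0.72537×0.86810×0.83997 = 0.732735 + 0.528924 = 1.261659.
Q̄ = (S_0/π) × [bracket] = (316/π) × 1.261659 = 126.9 W/m².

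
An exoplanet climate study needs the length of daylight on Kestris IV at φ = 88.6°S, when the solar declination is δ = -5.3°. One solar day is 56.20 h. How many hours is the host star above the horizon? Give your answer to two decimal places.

Sunrise equation: cos H₀ = −tan φ · tan δ = -3.7958 ≤ −1, so the host star never sets (polar day) and H₀ = π.
Daylight = 2H₀/(2π) × 56.20 h = (3.1416/π) × 56.20 = 56.20 h.

56.20 h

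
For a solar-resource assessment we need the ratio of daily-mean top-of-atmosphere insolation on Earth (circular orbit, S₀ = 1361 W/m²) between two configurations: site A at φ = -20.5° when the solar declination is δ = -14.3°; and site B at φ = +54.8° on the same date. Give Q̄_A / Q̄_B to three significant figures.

— Configuration A (φ=-20.5°):
cos H₀ = −tan(-20.5°) tan(-14.300°) = -0.0953, H₀ = 1.6662 rad.
Bracket: H₀ sin φ sin δ + cos φ cos δ sin H₀ = 1.6662×-0.35021×-0.24700 + 0.93667×0.96902×0.99545 = 0.144129 + 0.903522 = 1.047651.
Q̄ = (S₀/π) × [bracket] = (1361/π) × 1.047651 = 453.86 W/m².
— Configuration B (φ=+54.8°):
cos H₀ = −tan(+54.8°) tan(-14.300°) = 0.3613, H₀ = 1.2011 rad.
Bracket: H₀ sin φ sin δ + cos φ cos δ sin H₀ = 1.2011×0.81714×-0.24700 + 0.57643×0.96902×0.93243 = -0.242422 + 0.520829 = 0.278407.
Q̄ = (S₀/π) × [bracket] = (1361/π) × 0.278407 = 120.61 W/m².
Ratio Q̄_A / Q̄_B = 453.86 / 120.61 = 3.763.

Q̄_A / Q̄_B ≈ 3.76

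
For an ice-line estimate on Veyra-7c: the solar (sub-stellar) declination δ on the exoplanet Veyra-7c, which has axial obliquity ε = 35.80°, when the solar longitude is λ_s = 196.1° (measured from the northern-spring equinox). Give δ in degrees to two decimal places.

sin δ = sin ε · sin λ_s = sin 35.80° × sin 196.1° = -0.162217.
δ = arcsin(-0.162217) = -9.34°.

δ = -9.34°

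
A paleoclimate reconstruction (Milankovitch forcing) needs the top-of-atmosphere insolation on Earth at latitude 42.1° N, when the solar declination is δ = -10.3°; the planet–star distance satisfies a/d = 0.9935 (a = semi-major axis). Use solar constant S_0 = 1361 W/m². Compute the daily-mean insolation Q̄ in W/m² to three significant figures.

cos h₀ = −tan(+42.1°) tan(-10.300°) = 0.1642, h₀ = 1.4058 rad.
Bracket: h₀ sin ϕ sin δ + cos ϕ cos δ sin h₀ = 1.4058×0.67043×-0.17880 + 0.74198×0.98389×0.98643 = -0.168517 + 0.720120 = 0.551603.
Inverse-square distance factor (a/d)² = 0.9935² = 0.987042.
Q̄ = (S_0/π) × 0.987042 × [bracket] = (1361/π) × 0.987042 × 0.551603 = 235.9 W/m².

Q̄ ≈ 236 W/m²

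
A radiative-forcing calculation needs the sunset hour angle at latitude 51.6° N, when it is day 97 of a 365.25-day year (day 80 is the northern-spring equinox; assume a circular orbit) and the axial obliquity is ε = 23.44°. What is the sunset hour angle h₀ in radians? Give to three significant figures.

Solar longitude: L_s = 360° × (97 − 80)/365.25 = 16.756°.
sin δ = sin 23.44° × sin 16.756° = 0.11468, so δ = +6.585°.
cos h₀ = −tan ϕ · tan δ = −tan(+51.6°) × tan(+6.585°) = -0.1456, so h₀ = 1.7170 rad = 98.37°.

h₀ = 1.72 rad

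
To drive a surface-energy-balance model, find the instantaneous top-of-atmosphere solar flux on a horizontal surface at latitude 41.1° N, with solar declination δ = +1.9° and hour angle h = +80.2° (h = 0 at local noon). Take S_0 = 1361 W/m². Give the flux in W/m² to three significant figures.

204 W/m²

cos θ_z = sin ϕ sin δ + cos ϕ cos δ cos h = 0.021795 + 0.128193 = 0.149988.
Flux = S_0 · cos θ_z = 1361 × 0.149988 = 204.1 W/m².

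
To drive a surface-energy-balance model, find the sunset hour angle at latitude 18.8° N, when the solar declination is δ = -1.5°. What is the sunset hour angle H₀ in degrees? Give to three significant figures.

H₀ = 89.5°

cos H₀ = −tan φ · tan δ = −tan(+18.8°) × tan(-1.500°) = 0.0089, so H₀ = 1.5619 rad = 89.49°.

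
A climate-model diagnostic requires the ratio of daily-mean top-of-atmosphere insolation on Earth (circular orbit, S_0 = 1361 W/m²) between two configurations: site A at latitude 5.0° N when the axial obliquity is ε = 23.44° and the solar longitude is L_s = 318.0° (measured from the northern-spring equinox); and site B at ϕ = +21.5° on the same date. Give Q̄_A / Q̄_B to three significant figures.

Q̄_A / Q̄_B ≈ 1.23

— Configuration A (ϕ=+5.0°):
Solar declination: sin δ = sin ε · sin L_s = sin 23.44° × sin 318.0° = -0.26617, so δ = -15.437°.
cos h₀ = −tan(+5.0°) tan(-15.437°) = 0.0242, h₀ = 1.5466 rad.
Bracket: h₀ sin ϕ sin δ + cos ϕ cos δ sin h₀ = 1.5466×0.08716×-0.26617 + 0.99619×0.96393×0.99971 = -0.035880 + 0.959979 = 0.924099.
Q̄ = (S_0/π) × [bracket] = (1361/π) × 0.924099 = 400.34 W/m².
— Configuration B (ϕ=+21.5°):
cos h₀ = −tan(+21.5°) tan(-15.437°) = 0.1088, h₀ = 1.4618 rad.
Bracket: h₀ sin ϕ sin δ + cos ϕ cos δ sin h₀ = 1.4618×0.36650×-0.26617 + 0.93042×0.96393×0.99407 = -0.142600 + 0.891541 = 0.748941.
Q̄ = (S_0/π) × [bracket] = (1361/π) × 0.748941 = 324.46 W/m².
Ratio Q̄_A / Q̄_B = 400.34 / 324.46 = 1.234.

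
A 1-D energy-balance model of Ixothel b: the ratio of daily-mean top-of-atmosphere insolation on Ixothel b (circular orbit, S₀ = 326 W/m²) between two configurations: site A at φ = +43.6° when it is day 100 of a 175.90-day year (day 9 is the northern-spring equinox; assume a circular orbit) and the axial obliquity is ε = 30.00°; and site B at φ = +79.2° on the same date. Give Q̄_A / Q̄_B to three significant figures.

Q̄_A / Q̄_B ≈ 6.00

— Configuration A (φ=+43.6°):
Solar longitude: λ_s = 360° × (100 − 9)/175.90 = 186.242°.
sin δ = sin 30.00° × sin 186.242° = -0.05437, so δ = -3.116°.
cos H₀ = −tan(+43.6°) tan(-3.116°) = 0.0518, H₀ = 1.5189 rad.
Bracket: H₀ sin φ sin δ + cos φ cos δ sin H₀ = 1.5189×0.68962×-0.05437 + 0.72417×0.99852×0.99865 = -0.056951 + 0.722122 = 0.665171.
Q̄ = (S₀/π) × [bracket] = (326/π) × 0.665171 = 69.024 W/m².
— Configuration B (φ=+79.2°):
cos H₀ = −tan(+79.2°) tan(-3.116°) = 0.2854, H₀ = 1.2814 rad.
Bracket: H₀ sin φ sin δ + cos φ cos δ sin H₀ = 1.2814×0.98229×-0.05437 + 0.18738×0.99852×0.95840 = -0.068436 + 0.179319 = 0.110883.
Q̄ = (S₀/π) × [bracket] = (326/π) × 0.110883 = 11.506 W/m².
Ratio Q̄_A / Q̄_B = 69.024 / 11.506 = 5.999.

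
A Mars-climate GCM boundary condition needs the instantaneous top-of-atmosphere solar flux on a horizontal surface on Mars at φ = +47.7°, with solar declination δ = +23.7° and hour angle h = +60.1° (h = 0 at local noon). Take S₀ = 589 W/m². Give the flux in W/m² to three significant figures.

356 W/m²

cos θ_z = sin φ sin δ + cos φ cos δ cos h = 0.297293 + 0.307194 = 0.604487.
Flux = S₀ · cos θ_z = 589 × 0.604487 = 356.0 W/m².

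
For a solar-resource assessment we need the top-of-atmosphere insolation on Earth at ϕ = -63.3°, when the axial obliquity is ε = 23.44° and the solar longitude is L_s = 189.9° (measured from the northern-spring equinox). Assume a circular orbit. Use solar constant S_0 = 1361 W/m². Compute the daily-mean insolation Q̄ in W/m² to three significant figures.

Solar declination: sin δ = sin ε · sin L_s = sin 23.44° × sin 189.9° = -0.06839, so δ = -3.922°.
cos h₀ = −tan(-63.3°) tan(-3.922°) = -0.1363, h₀ = 1.7075 rad.
Bracket: h₀ sin ϕ sin δ + cos ϕ cos δ sin h₀ = 1.7075×-0.89337×-0.06839 + 0.44932×0.99766×0.99067 = 0.104324 + 0.444086 = 0.548410.
Q̄ = (S_0/π) × [bracket] = (1361/π) × 0.548410 = 237.6 W/m².

Q̄ ≈ 238 W/m²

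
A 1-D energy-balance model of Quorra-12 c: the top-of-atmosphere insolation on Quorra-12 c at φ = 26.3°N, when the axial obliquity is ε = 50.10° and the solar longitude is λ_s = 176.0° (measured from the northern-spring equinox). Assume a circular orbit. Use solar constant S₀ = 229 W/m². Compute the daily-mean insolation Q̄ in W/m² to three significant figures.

Q̄ ≈ 68.0 W/m²

Solar declination: sin δ = sin ε · sin λ_s = sin 50.10° × sin 176.0° = 0.05351, so δ = +3.068°.
cos H₀ = −tan(+26.3°) tan(+3.068°) = -0.0265, H₀ = 1.5973 rad.
Bracket: H₀ sin φ sin δ + cos φ cos δ sin H₀ = 1.5973×0.44307×0.05351 + 0.89649×0.99857×0.99965 = 0.037870 + 0.894895 = 0.932765.
Q̄ = (S₀/π) × [bracket] = (229/π) × 0.932765 = 67.99 W/m².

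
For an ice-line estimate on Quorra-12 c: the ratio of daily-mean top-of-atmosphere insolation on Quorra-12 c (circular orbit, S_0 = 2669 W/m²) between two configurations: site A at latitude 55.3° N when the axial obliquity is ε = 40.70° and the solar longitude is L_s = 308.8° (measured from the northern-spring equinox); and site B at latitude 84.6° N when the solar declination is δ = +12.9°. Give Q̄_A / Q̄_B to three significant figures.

— Configuration A (ϕ=+55.3°):
Solar declination: sin δ = sin ε · sin L_s = sin 40.70° × sin 308.8° = -0.50821, so δ = -30.544°.
cos h₀ = −tan(+55.3°) tan(-30.544°) = 0.8522, h₀ = 0.5506 rad.
Bracket: h₀ sin ϕ sin δ + cos ϕ cos δ sin h₀ = 0.5506×0.82214×-0.50821 + 0.56928×0.86124×0.52322 = -0.230052 + 0.256528 = 0.026476.
Q̄ = (S_0/π) × [bracket] = (2669/π) × 0.026476 = 22.493 W/m².
— Configuration B (ϕ=+84.6°):
cos h₀ = −tan(+84.6°) tan(+12.900°) = -2.4229 ≤ −1 ⇒ polar day, h₀ = π.
Bracket: h₀ sin ϕ sin δ + cos ϕ cos δ sin h₀ = 3.1416×0.99556×0.22325 + 0.09411×0.97476×0.00000 = 0.698248 + 0.000000 = 0.698248.
Q̄ = (S_0/π) × [bracket] = (2669/π) × 0.698248 = 593.21 W/m².
Ratio Q̄_A / Q̄_B = 22.493 / 593.21 = 0.03792.

Q̄_A / Q̄_B ≈ 0.0379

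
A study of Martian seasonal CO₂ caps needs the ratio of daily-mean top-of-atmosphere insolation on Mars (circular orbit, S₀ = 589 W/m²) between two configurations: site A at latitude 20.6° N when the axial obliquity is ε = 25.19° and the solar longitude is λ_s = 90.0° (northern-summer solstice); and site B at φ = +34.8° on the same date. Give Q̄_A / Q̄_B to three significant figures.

— Configuration A (φ=+20.6°):
Solar declination: sin δ = sin ε · sin λ_s = sin 25.19° × sin 90.0° = 0.42562, so δ = +25.190°.
cos H₀ = −tan(+20.6°) tan(+25.190°) = -0.1768, H₀ = 1.7485 rad.
Bracket: H₀ sin φ sin δ + cos φ cos δ sin H₀ = 1.7485×0.35184×0.42562 + 0.93606×0.90490×0.98425 = 0.261838 + 0.833700 = 1.095538.
Q̄ = (S₀/π) × [bracket] = (589/π) × 1.095538 = 205.40 W/m².
— Configuration B (φ=+34.8°):
cos H₀ = −tan(+34.8°) tan(+25.190°) = -0.3269, H₀ = 1.9038 rad.
Bracket: H₀ sin φ sin δ + cos φ cos δ sin H₀ = 1.9038×0.57071×0.42562 + 0.82115×0.90490×0.94506 = 0.462444 + 0.702235 = 1.164679.
Q̄ = (S₀/π) × [bracket] = (589/π) × 1.164679 = 218.36 W/m².
Ratio Q̄_A / Q̄_B = 205.40 / 218.36 = 0.9406.

Q̄_A / Q̄_B ≈ 0.941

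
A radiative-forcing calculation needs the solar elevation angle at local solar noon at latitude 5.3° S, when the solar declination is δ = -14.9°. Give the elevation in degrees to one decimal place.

80.4°

At local noon the hour angle is zero, so the zenith angle equals |ϕ − δ| = |-5.3° − (-14.900°)| = 9.600°.
Elevation = 90° − 9.600° = 80.4°.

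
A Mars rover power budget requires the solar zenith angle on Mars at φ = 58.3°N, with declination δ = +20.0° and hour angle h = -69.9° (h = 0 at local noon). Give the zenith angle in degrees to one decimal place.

θ_z = 62.6°

cos θ_z = sin φ sin δ + cos φ cos δ cos h = 0.290995 + 0.169693 = 0.460688.
θ_z = arccos(0.460688) = 62.6°.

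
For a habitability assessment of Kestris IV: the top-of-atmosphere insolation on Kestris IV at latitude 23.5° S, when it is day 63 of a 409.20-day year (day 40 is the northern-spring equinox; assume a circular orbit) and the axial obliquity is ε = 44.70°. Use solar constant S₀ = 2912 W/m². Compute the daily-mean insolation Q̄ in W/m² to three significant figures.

Solar longitude: λ_s = 360° × (63 − 40)/409.20 = 20.235°.
sin δ = sin 44.70° × sin 20.235° = 0.24328, so δ = +14.080°.
cos H₀ = −tan(-23.5°) tan(+14.080°) = 0.1091, H₀ = 1.4615 rad.
Bracket: H₀ sin φ sin δ + cos φ cos δ sin H₀ = 1.4615×-0.39875×0.24328 + 0.91706×0.96996×0.99404 = -0.141777 + 0.884210 = 0.742433.
Q̄ = (S₀/π) × [bracket] = (2912/π) × 0.742433 = 688.2 W/m².

Q̄ ≈ 688 W/m²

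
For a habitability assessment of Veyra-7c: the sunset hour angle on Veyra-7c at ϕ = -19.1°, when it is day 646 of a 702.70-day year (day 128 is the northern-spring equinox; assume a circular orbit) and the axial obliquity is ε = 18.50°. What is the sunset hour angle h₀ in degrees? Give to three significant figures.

h₀ = 96.6°

Solar longitude: L_s = 360° × (646 − 128)/702.70 = 265.376°.
sin δ = sin 18.50° × sin 265.376° = -0.31627, so δ = -18.438°.
cos h₀ = −tan ϕ · tan δ = −tan(-19.1°) × tan(-18.438°) = -0.1154, so h₀ = 1.6865 rad = 96.63°.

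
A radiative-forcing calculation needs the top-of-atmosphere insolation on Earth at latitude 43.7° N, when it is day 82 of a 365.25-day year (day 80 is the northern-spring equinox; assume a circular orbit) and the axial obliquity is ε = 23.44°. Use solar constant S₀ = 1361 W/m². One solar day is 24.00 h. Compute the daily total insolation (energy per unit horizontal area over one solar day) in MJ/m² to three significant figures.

Solar longitude: λ_s = 360° × (82 − 80)/365.25 = 1.971°.
sin δ = sin 23.44° × sin 1.971° = 0.01368, so δ = +0.784°.
cos H₀ = −tan(+43.7°) tan(+0.784°) = -0.0131, H₀ = 1.5839 rad.
Bracket: H₀ sin φ sin δ + cos φ cos δ sin H₀ = 1.5839×0.69088×0.01368 + 0.72297×0.99991×0.99991 = 0.014970 + 0.722840 = 0.737810.
Q̄ = (S₀/π) × [bracket] = (1361/π) × 0.737810 = 319.63 W/m².
Daily total = Q̄ × 24.00 h × 3600 s/h = 319.63 × 24.00 × 3600 / 10⁶ = 27.62 MJ/m².

27.6 MJ/m²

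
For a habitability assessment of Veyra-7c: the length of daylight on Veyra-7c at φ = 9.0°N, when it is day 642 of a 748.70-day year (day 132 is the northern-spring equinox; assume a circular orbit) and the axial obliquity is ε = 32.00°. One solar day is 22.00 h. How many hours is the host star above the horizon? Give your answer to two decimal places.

Solar longitude: λ_s = 360° × (642 − 132)/748.70 = 245.225°.
sin δ = sin 32.00° × sin 245.225° = -0.48115, so δ = -28.760°.
cos H₀ = −tan φ · tan δ = −tan(+9.0°) × tan(-28.760°) = 0.0869, so H₀ = 1.4838 rad = 85.01°.
Daylight = 2H₀/(2π) × 22.00 h = (1.4838/π) × 22.00 = 10.39 h.

10.39 h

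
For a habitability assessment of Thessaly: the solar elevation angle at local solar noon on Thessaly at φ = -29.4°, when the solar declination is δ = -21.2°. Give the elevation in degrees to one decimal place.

At local noon the hour angle is zero, so the zenith angle equals |φ − δ| = |-29.4° − (-21.200°)| = 8.200°.
Elevation = 90° − 8.200° = 81.8°.

81.8°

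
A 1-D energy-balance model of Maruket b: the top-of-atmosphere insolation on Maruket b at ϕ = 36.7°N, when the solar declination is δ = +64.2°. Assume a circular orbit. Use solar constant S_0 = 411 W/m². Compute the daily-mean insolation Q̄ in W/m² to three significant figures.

Q̄ ≈ 221 W/m²

cos h₀ = −tan(+36.7°) tan(+64.200°) = -1.5419 ≤ −1 ⇒ polar day, h₀ = π.
Bracket: h₀ sin ϕ sin δ + cos ϕ cos δ sin h₀ = 3.1416×0.59763×0.90032 + 0.80178×0.43523×0.00000 = 1.690364 + 0.000000 = 1.690364.
Q̄ = (S_0/π) × [bracket] = (411/π) × 1.690364 = 221.1 W/m².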